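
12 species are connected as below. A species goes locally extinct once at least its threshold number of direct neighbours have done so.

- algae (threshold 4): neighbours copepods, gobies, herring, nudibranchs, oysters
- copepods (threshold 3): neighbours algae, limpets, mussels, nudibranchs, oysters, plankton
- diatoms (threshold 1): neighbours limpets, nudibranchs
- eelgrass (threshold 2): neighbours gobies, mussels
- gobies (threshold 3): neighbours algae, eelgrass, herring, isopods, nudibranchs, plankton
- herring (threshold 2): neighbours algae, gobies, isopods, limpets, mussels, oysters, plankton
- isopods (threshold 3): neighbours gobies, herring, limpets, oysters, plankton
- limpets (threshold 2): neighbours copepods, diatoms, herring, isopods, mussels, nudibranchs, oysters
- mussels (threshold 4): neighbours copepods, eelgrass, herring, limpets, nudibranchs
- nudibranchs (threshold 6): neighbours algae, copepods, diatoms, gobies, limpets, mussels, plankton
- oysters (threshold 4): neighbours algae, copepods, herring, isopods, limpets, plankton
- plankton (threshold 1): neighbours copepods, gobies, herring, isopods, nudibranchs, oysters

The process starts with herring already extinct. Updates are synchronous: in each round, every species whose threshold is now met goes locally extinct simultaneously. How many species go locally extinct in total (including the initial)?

2

Round 1 — herring goes locally extinct (initial).
Round 2 — checking thresholds:
  algae: 1 of 5 neighbours < 4, holds.
  gobies: 1 of 6 neighbours < 3, holds.
  isopods: 1 of 5 neighbours < 3, holds.
  limpets: 1 of 7 neighbours < 2, holds.
  mussels: 1 of 5 neighbours < 4, holds.
  oysters: 1 of 6 neighbours < 4, holds.
  plankton: 1 of 6 neighbours ≥ 1, goes locally extinct.
Round 3 — no new extinctions; cascade stops.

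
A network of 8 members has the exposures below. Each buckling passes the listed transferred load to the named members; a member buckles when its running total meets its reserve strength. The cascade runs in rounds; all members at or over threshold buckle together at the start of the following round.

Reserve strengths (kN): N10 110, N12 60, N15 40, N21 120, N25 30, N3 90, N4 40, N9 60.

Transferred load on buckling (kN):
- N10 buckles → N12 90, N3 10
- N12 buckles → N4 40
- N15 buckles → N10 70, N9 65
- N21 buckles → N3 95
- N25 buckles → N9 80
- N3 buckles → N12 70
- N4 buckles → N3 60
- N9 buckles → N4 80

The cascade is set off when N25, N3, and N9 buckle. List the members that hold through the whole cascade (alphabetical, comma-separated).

Round 1 — N25, N3, N9 buckle (initial).
  N12: +70 → 70 ≥ 60
  N4: +80 → 80 ≥ 40
Round 2 — N12, N4 buckle.
No further bucklings.

N10, N15, N21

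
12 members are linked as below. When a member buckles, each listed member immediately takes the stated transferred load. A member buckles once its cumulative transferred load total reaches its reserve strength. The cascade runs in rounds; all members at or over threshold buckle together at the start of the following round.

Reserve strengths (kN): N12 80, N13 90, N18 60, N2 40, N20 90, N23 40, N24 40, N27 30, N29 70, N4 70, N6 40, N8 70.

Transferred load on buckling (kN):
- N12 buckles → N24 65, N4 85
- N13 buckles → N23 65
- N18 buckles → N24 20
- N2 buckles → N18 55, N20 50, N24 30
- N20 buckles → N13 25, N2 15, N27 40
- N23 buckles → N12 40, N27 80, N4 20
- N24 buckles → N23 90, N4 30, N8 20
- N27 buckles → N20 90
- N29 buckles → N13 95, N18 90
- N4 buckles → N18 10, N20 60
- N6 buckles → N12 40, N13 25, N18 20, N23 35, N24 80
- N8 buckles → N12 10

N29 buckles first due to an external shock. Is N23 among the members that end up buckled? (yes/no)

Round 1 — N29 buckles (initial).
  N13: +95 → 95 ≥ 90
  N18: +90 → 90 ≥ 60
Round 2 — N13, N18 buckle.
  N23: +65 → 65 ≥ 40
  N24: +20 → 20 < 40
Round 3 — N23 buckles.
  N12: +40 → 40 < 80
  N27: +80 → 80 ≥ 30
  N4: +20 → 20 < 70
Round 4 — N27 buckles.
  N20: +90 → 90 ≥ 90
Round 5 — N20 buckles.
  N2: +15 → 15 < 40
No further bucklings.

yes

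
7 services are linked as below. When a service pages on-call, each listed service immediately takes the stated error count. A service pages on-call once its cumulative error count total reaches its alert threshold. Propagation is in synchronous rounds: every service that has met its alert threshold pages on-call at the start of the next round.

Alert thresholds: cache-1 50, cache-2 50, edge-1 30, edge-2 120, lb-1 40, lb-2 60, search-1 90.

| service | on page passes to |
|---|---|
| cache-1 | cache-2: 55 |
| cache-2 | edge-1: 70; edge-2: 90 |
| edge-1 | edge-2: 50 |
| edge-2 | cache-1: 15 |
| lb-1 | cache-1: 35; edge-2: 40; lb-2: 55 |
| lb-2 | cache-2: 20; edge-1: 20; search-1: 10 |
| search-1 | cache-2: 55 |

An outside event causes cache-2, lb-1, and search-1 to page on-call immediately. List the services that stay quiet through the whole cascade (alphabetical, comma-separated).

Round 1 — cache-2, lb-1, search-1 page on-call (initial).
  cache-1: +35 → 35 < 50
  edge-1: +70 → 70 ≥ 30
  edge-2: +90+40 → 130 ≥ 120
  lb-2: +55 → 55 < 60
Round 2 — edge-1, edge-2 page on-call.
  cache-1: +15 → 50 ≥ 50
Round 3 — cache-1 pages on-call.
No further pages.

lb-2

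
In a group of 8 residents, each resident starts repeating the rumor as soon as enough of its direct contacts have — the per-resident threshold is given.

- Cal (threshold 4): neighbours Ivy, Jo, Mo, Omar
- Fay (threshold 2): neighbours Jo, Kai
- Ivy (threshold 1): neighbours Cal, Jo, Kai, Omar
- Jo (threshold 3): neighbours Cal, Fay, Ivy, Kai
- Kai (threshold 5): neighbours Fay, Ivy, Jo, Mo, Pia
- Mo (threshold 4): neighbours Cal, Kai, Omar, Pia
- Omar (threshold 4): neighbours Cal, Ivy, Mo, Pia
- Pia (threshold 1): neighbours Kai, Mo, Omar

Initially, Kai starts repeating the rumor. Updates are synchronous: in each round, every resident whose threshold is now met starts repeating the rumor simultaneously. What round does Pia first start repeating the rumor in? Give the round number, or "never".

Round 1 — Kai starts repeating the rumor (initial).
Round 2 — checking thresholds:
  Fay: 1 of 2 neighbours < 2, below threshold.
  Ivy: 1 of 4 neighbours ≥ 1, starts repeating the rumor.
  Jo: 1 of 4 neighbours < 3, below threshold.
  Mo: 1 of 4 neighbours < 4, below threshold.
  Pia: 1 of 3 neighbours ≥ 1, starts repeating the rumor.
Round 3 — no new spreads; cascade stops.

2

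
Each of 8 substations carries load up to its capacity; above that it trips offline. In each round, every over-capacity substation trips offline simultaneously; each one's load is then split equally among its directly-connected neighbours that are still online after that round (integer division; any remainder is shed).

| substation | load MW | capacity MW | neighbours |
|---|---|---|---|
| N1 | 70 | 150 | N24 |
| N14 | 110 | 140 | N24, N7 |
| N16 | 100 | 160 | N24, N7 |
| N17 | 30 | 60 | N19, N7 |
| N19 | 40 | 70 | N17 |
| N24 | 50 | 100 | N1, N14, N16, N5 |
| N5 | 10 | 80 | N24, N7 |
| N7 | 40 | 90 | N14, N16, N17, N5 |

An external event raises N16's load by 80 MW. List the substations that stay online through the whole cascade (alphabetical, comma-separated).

Round 1 — N16 at 180 > 160. N16 trips offline.
  N16 sheds 180 MW to N24, N7: 90 each.
    N24: 50+90 = 140 > 100
    N7: 40+90 = 130 > 90
Round 2 — N24, N7 trip offline.
  N24 sheds 140 MW to N1, N14, N5: 46 each (2 lost).
    N1: 70+46 = 116 ≤ 150
    N14: 110+46 = 156 > 140
    N5: 10+46 = 56 ≤ 80
  N7 sheds 130 MW to N14, N17, N5: 43 each (1 lost).
    N14: 156+43 = 199 > 140
    N17: 30+43 = 73 > 60
    N5: 56+43 = 99 > 80
Round 3 — N14, N17, N5 trip offline.
  N14 sheds 199 MW: no online neighbours, lost.
  N17 sheds 73 MW to N19: 73 each.
    N19: 40+73 = 113 > 70
  N5 sheds 99 MW: no online neighbours, lost.
Round 4 — N19 trips offline.
  N19 sheds 113 MW: no online neighbours, lost.
No further trips.

N1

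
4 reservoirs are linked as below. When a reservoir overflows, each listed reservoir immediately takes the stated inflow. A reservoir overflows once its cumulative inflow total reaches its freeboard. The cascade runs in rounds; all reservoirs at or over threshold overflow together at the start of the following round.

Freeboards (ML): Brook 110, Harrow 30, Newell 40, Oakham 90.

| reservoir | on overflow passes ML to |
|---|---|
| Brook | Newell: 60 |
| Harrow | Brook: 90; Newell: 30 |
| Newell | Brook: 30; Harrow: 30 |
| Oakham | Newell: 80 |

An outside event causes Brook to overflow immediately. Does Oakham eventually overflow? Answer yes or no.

Round 1 — Brook overflows (initial).
  Newell: +60 → 60 ≥ 40
Round 2 — Newell overflows.
  Harrow: +30 → 30 ≥ 30
Round 3 — Harrow overflows.
No further overflows.

no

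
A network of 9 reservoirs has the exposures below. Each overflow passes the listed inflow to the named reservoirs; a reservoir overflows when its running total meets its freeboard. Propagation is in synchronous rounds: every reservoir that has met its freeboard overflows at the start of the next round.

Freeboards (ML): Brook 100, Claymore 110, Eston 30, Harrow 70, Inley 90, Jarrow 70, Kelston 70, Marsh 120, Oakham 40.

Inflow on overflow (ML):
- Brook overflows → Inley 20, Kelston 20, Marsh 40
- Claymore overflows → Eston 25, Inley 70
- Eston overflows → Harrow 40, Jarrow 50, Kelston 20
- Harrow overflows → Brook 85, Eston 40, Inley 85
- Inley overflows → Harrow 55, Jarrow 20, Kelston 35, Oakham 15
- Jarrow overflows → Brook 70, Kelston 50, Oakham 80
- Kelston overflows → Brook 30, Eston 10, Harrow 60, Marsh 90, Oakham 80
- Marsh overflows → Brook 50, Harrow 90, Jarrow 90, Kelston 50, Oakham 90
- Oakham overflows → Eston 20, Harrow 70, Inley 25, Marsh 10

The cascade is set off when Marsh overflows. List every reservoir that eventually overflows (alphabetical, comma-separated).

Round 1 — Marsh overflows (initial).
  Brook: +50 → 50 < 100
  Harrow: +90 → 90 ≥ 70
  Jarrow: +90 → 90 ≥ 70
  Kelston: +50 → 50 < 70
  Oakham: +90 → 90 ≥ 40
Round 2 — Harrow, Jarrow, Oakham overflow.
  Brook: +85+70 → 205 ≥ 100
  Eston: +40+20 → 60 ≥ 30
  Inley: +85+25 → 110 ≥ 90
  Kelston: +50 → 100 ≥ 70
Round 3 — Brook, Eston, Inley, Kelston overflow.
No further overflows.

Brook, Eston, Harrow, Inley, Jarrow, Kelston, Marsh, Oakham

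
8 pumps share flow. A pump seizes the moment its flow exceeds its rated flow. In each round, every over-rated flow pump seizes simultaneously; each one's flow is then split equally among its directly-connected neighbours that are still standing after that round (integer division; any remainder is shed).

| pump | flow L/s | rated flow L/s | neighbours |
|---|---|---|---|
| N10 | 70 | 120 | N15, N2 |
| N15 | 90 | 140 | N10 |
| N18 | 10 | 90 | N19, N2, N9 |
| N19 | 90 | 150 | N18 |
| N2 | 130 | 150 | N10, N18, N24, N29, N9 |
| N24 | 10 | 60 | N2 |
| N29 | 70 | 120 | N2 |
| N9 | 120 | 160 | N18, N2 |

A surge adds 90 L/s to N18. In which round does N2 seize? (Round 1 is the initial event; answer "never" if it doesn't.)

Round 1 — N18 at 100 > 90. N18 seizes.
  N18 sheds 100 L/s to N19, N2, N9: 33 each (1 lost).
    N19: 90+33 = 123 ≤ 150
    N2: 130+33 = 163 > 150
    N9: 120+33 = 153 ≤ 160
Round 2 — N2 seizes.
  N2 sheds 163 L/s to N10, N24, N29, N9: 40 each (3 lost).
    N10: 70+40 = 110 ≤ 120
    N24: 10+40 = 50 ≤ 60
    N29: 70+40 = 110 ≤ 120
    N9: 153+40 = 193 > 160
Round 3 — N9 seizes.
  N9 sheds 193 L/s: no online neighbours, lost.
No further seizures.

2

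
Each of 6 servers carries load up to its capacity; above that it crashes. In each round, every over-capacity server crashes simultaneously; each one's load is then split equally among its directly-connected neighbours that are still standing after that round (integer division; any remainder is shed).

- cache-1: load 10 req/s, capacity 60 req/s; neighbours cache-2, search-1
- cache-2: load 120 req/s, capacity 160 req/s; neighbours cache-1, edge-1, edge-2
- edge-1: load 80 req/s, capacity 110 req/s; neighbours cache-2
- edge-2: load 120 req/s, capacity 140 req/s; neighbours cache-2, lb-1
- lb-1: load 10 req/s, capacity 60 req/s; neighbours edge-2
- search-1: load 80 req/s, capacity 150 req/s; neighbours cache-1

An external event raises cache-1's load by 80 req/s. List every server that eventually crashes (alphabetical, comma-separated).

Round 1 — cache-1 at 90 > 60. cache-1 crashes.
  cache-1 sheds 90 req/s to cache-2, search-1: 45 each.
    cache-2: 120+45 = 165 > 160
    search-1: 80+45 = 125 ≤ 150
Round 2 — cache-2 crashes.
  cache-2 sheds 165 req/s to edge-1, edge-2: 82 each (1 lost).
    edge-1: 80+82 = 162 > 110
    edge-2: 120+82 = 202 > 140
Round 3 — edge-1, edge-2 crash.
  edge-1 sheds 162 req/s: no online neighbours, lost.
  edge-2 sheds 202 req/s to lb-1: 202 each.
    lb-1: 10+202 = 212 > 60
Round 4 — lb-1 crashes.
  lb-1 sheds 212 req/s: no online neighbours, lost.
No further crashes.

cache-1, cache-2, edge-1, edge-2, lb-1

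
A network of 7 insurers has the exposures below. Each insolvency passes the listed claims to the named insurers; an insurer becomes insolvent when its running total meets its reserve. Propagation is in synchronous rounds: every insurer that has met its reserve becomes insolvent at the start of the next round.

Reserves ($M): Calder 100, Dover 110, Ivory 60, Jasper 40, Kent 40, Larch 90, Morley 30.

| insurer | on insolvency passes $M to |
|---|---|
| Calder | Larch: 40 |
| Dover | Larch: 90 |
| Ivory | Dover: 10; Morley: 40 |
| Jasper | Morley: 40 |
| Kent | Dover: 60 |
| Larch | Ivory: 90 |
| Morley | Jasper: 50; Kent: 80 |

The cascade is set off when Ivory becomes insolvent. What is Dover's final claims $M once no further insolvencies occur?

70

Round 1 — Ivory becomes insolvent (initial).
  Dover: +10 → 10 < 110
  Morley: +40 → 40 ≥ 30
Round 2 — Morley becomes insolvent.
  Jasper: +50 → 50 ≥ 40
  Kent: +80 → 80 ≥ 40
Round 3 — Jasper, Kent become insolvent.
  Dover: +60 → 70 < 110
No further insolvencies.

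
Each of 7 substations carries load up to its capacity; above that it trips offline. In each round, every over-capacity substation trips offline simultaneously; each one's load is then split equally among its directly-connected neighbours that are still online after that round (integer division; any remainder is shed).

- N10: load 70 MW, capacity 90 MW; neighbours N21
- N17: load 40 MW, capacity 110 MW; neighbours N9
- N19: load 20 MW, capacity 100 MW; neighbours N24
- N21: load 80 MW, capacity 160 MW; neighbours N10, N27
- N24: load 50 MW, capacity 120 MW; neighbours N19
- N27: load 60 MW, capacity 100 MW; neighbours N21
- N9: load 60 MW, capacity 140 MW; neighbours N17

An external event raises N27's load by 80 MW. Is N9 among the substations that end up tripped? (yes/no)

Round 1 — N27 at 140 > 100. N27 trips offline.
  N27 sheds 140 MW to N21: 140 each.
    N21: 80+140 = 220 > 160
Round 2 — N21 trips offline.
  N21 sheds 220 MW to N10: 220 each.
    N10: 70+220 = 290 > 90
Round 3 — N10 trips offline.
  N10 sheds 290 MW: no online neighbours, lost.
No further trips.

no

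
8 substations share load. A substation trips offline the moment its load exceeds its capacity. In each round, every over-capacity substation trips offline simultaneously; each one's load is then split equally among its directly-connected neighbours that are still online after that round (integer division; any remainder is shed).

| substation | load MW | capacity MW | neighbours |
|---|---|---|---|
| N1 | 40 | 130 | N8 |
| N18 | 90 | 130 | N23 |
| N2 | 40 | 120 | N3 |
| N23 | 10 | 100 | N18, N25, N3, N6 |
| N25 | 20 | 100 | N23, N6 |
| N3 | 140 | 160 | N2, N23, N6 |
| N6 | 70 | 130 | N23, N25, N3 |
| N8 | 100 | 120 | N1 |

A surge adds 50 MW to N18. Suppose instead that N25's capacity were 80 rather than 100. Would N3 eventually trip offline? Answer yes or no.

yes

With N25's capacity at 80:
Round 1 — N18 at 140 > 130. N18 trips offline.
  N18 sheds 140 MW to N23: 140 each.
    N23: 10+140 = 150 > 100
Round 2 — N23 trips offline.
  N23 sheds 150 MW to N25, N3, N6: 50 each.
    N25: 20+50 = 70 ≤ 80
    N3: 140+50 = 190 > 160
    N6: 70+50 = 120 ≤ 130
Round 3 — N3 trips offline.
  N3 sheds 190 MW to N2, N6: 95 each.
    N2: 40+95 = 135 > 120
    N6: 120+95 = 215 > 130
Round 4 — N2, N6 trip offline.
  N2 sheds 135 MW: no online neighbours, lost.
  N6 sheds 215 MW to N25: 215 each.
    N25: 70+215 = 285 > 80
Round 5 — N25 trips offline.
  N25 sheds 285 MW: no online neighbours, lost.
No further trips.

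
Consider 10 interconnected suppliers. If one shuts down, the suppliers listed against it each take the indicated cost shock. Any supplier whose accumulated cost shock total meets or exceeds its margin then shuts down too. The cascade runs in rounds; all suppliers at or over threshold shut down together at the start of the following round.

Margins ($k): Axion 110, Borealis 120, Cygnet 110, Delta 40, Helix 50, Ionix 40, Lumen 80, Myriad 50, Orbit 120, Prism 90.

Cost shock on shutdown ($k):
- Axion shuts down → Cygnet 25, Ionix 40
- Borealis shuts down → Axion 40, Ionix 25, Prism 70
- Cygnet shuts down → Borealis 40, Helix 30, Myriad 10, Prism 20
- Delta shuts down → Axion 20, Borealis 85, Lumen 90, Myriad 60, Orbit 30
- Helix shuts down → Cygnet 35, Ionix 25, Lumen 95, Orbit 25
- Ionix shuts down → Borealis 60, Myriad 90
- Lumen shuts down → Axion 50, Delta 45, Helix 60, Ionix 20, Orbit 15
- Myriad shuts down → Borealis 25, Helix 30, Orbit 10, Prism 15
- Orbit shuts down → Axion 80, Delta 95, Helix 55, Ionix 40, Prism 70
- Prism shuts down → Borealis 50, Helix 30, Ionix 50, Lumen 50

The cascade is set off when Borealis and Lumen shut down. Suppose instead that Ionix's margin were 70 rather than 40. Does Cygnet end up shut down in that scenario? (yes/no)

With Ionix's margin at 70:
Round 1 — Borealis, Lumen shut down (initial).
  Axion: +40+50 → 90 < 110
  Delta: +45 → 45 ≥ 40
  Helix: +60 → 60 ≥ 50
  Ionix: +25+20 → 45 < 70
  Orbit: +15 → 15 < 120
  Prism: +70 → 70 < 90
Round 2 — Delta, Helix shut down.
  Axion: +20 → 110 ≥ 110
  Cygnet: +35 → 35 < 110
  Ionix: +25 → 70 ≥ 70
  Myriad: +60 → 60 ≥ 50
  Orbit: +30+25 → 70 < 120
Round 3 — Axion, Ionix, Myriad shut down.
  Cygnet: +25 → 60 < 110
  Orbit: +10 → 80 < 120
  Prism: +15 → 85 < 90
No further shutdowns.

no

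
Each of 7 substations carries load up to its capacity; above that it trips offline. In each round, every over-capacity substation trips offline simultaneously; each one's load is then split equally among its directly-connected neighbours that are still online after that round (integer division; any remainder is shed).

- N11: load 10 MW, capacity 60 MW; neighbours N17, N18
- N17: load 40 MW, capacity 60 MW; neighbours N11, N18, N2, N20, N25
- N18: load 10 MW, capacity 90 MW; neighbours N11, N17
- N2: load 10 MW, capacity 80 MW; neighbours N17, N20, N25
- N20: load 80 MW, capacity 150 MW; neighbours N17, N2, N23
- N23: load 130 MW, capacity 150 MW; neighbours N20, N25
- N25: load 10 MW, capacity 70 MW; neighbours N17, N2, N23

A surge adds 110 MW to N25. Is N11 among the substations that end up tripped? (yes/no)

no

Round 1 — N25 at 120 > 70. N25 trips offline.
  N25 sheds 120 MW to N17, N2, N23: 40 each.
    N17: 40+40 = 80 > 60
    N2: 10+40 = 50 ≤ 80
    N23: 130+40 = 170 > 150
Round 2 — N17, N23 trip offline.
  N17 sheds 80 MW to N11, N18, N2, N20: 20 each.
    N11: 10+20 = 30 ≤ 60
    N18: 10+20 = 30 ≤ 90
    N2: 50+20 = 70 ≤ 80
    N20: 80+20 = 100 ≤ 150
  N23 sheds 170 MW to N20: 170 each.
    N20: 100+170 = 270 > 150
Round 3 — N20 trips offline.
  N20 sheds 270 MW to N2: 270 each.
    N2: 70+270 = 340 > 80
Round 4 — N2 trips offline.
  N2 sheds 340 MW: no online neighbours, lost.
No further trips.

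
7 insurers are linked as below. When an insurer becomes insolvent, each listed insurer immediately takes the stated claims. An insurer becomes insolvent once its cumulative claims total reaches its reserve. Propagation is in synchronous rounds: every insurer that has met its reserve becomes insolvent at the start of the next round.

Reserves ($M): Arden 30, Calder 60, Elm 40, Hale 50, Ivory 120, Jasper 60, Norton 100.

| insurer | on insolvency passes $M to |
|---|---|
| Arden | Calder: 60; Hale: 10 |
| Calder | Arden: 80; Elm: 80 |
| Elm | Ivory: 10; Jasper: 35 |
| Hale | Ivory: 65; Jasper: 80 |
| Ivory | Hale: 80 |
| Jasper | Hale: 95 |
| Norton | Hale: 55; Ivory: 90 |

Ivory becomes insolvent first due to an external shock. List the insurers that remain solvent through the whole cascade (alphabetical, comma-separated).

Round 1 — Ivory becomes insolvent (initial).
  Hale: +80 → 80 ≥ 50
Round 2 — Hale becomes insolvent.
  Jasper: +80 → 80 ≥ 60
Round 3 — Jasper becomes insolvent.
No further insolvencies.

Arden, Calder, Elm, Norton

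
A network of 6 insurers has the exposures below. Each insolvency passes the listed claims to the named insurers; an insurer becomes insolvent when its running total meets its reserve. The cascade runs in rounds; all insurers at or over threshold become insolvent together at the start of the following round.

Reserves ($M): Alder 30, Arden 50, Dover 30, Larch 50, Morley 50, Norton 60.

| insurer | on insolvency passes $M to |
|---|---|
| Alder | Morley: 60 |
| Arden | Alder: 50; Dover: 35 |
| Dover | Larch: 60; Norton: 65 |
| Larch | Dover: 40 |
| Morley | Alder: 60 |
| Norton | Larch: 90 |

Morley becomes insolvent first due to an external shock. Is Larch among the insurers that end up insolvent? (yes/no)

no

Round 1 — Morley becomes insolvent (initial).
  Alder: +60 → 60 ≥ 30
Round 2 — Alder becomes insolvent.
No further insolvencies.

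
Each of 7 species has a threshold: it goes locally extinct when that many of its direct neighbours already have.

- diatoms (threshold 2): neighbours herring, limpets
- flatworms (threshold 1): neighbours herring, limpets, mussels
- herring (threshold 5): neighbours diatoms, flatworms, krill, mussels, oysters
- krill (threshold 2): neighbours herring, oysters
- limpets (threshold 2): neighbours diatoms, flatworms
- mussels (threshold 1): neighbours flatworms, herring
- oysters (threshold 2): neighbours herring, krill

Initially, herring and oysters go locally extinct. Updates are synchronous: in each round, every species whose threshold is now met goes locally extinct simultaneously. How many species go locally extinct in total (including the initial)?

Round 1 — herring, oysters go locally extinct (initial).
Round 2 — checking thresholds:
  diatoms: 1 of 2 neighbours < 2, not yet.
  flatworms: 1 of 3 neighbours ≥ 1, goes locally extinct.
  krill: 2 of 2 neighbours ≥ 2, goes locally extinct.
  mussels: 1 of 2 neighbours ≥ 1, goes locally extinct.
Round 3 — no new extinctions; cascade stops.

5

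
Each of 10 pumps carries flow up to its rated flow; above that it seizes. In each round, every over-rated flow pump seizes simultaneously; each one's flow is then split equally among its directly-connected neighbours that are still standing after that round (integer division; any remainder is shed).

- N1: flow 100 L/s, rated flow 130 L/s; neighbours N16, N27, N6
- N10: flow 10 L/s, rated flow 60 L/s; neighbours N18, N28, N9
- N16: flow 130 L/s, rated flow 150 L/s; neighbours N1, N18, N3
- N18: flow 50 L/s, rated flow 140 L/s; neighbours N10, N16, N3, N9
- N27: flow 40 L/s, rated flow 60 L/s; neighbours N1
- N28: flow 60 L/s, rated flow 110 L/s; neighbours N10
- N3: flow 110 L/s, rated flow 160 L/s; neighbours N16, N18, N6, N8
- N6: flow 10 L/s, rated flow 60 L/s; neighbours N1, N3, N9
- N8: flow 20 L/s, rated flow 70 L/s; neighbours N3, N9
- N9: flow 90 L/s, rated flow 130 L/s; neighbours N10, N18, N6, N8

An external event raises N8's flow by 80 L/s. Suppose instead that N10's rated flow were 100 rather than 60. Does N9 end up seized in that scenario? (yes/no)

With N10's rated flow at 100:
Round 1 — N8 at 100 > 70. N8 seizes.
  N8 sheds 100 L/s to N3, N9: 50 each.
    N3: 110+50 = 160 ≤ 160
    N9: 90+50 = 140 > 130
Round 2 — N9 seizes.
  N9 sheds 140 L/s to N10, N18, N6: 46 each (2 lost).
    N10: 10+46 = 56 ≤ 100
    N18: 50+46 = 96 ≤ 140
    N6: 10+46 = 56 ≤ 60
No further seizures.

yes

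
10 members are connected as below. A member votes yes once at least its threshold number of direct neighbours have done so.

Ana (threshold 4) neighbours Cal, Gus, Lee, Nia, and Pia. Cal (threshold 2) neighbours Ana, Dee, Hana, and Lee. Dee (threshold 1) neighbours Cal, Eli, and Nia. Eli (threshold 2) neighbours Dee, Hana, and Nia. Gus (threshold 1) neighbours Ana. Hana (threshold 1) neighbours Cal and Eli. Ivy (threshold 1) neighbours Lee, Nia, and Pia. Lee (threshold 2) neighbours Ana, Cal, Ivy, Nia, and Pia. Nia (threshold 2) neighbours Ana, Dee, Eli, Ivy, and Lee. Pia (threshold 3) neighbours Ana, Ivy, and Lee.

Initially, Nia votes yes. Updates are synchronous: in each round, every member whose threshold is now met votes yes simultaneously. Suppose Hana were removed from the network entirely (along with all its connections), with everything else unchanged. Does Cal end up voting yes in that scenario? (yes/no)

yes

With Hana removed:
Round 1 — Nia votes yes (initial).
Round 2 — checking thresholds:
  Ana: 1 of 5 neighbours < 4, below threshold.
  Dee: 1 of 3 neighbours ≥ 1, votes yes.
  Eli: 1 of 2 neighbours < 2, below threshold.
  Ivy: 1 of 3 neighbours ≥ 1, votes yes.
  Lee: 1 of 5 neighbours < 2, below threshold.
Round 3 — checking thresholds:
  Ana: 1 of 5 neighbours < 4, below threshold.
  Cal: 1 of 3 neighbours < 2, below threshold.
  Eli: 2 of 2 neighbours ≥ 2, votes yes.
  Lee: 2 of 5 neighbours ≥ 2, votes yes.
  Pia: 1 of 3 neighbours < 3, below threshold.
Round 4 — checking thresholds:
  Ana: 2 of 5 neighbours < 4, below threshold.
  Cal: 2 of 3 neighbours ≥ 2, votes yes.
  Pia: 2 of 3 neighbours < 3, below threshold.
Round 5 — no new yes votes; cascade stops.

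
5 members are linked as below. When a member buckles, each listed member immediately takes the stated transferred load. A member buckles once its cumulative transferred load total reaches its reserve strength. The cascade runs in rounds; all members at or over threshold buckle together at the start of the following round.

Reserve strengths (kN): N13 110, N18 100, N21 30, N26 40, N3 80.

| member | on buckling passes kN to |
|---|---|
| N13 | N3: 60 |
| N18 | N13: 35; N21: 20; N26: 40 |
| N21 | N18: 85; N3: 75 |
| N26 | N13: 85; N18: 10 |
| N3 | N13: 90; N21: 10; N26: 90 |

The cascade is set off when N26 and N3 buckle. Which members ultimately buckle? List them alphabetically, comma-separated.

Round 1 — N26, N3 buckle (initial).
  N13: +85+90 → 175 ≥ 110
  N18: +10 → 10 < 100
  N21: +10 → 10 < 30
Round 2 — N13 buckles.
No further bucklings.

N13, N26, N3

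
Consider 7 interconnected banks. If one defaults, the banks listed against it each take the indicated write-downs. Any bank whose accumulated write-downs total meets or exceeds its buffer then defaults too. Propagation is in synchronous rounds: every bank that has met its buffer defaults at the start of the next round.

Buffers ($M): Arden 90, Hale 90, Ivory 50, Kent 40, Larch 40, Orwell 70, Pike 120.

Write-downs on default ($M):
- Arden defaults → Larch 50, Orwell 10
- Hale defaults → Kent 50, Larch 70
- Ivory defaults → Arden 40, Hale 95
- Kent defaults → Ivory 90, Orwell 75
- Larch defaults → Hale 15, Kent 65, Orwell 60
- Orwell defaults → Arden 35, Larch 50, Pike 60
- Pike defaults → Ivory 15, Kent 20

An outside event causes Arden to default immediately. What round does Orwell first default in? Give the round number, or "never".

Round 1 — Arden defaults (initial).
  Larch: +50 → 50 ≥ 40
  Orwell: +10 → 10 < 70
Round 2 — Larch defaults.
  Hale: +15 → 15 < 90
  Kent: +65 → 65 ≥ 40
  Orwell: +60 → 70 ≥ 70
Round 3 — Kent, Orwell default.
  Ivory: +90 → 90 ≥ 50
  Pike: +60 → 60 < 120
Round 4 — Ivory defaults.
  Hale: +95 → 110 ≥ 90
Round 5 — Hale defaults.
No further defaults.

3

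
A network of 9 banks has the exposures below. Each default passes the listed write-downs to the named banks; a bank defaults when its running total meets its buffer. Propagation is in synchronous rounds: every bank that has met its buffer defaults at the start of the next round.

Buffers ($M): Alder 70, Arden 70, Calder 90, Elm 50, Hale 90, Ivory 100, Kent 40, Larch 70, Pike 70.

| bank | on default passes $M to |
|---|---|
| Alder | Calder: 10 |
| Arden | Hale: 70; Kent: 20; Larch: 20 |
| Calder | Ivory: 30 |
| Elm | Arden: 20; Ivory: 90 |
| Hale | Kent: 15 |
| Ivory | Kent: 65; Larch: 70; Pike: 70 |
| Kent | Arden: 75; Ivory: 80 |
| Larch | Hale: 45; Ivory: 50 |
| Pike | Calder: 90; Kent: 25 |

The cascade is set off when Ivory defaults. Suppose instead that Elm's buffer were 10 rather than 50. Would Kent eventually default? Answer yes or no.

With Elm's buffer at 10:
Round 1 — Ivory defaults (initial).
  Kent: +65 → 65 ≥ 40
  Larch: +70 → 70 ≥ 70
  Pike: +70 → 70 ≥ 70
Round 2 — Kent, Larch, Pike default.
  Arden: +75 → 75 ≥ 70
  Calder: +90 → 90 ≥ 90
  Hale: +45 → 45 < 90
Round 3 — Arden, Calder default.
  Hale: +70 → 115 ≥ 90
Round 4 — Hale defaults.
No further defaults.

yes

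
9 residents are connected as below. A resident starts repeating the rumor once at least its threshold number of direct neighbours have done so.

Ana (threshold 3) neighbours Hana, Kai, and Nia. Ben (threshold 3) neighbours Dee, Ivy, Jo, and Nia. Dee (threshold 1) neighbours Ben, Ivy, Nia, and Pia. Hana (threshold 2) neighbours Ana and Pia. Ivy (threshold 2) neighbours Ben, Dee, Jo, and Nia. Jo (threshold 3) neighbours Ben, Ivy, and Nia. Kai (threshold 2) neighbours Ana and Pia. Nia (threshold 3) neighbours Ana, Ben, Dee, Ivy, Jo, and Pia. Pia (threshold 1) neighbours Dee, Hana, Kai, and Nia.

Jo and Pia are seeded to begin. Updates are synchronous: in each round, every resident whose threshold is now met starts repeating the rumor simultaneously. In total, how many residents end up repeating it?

Round 1 — Jo, Pia start repeating the rumor (initial).
Round 2 — checking thresholds:
  Ben: 1 of 4 neighbours < 3, holds.
  Dee: 1 of 4 neighbours ≥ 1, starts repeating the rumor.
  Hana: 1 of 2 neighbours < 2, holds.
  Ivy: 1 of 4 neighbours < 2, holds.
  Kai: 1 of 2 neighbours < 2, holds.
  Nia: 2 of 6 neighbours < 3, holds.
Round 3 — checking thresholds:
  Ben: 2 of 4 neighbours < 3, holds.
  Hana: 1 of 2 neighbours < 2, holds.
  Ivy: 2 of 4 neighbours ≥ 2, starts repeating the rumor.
  Kai: 1 of 2 neighbours < 2, holds.
  Nia: 3 of 6 neighbours ≥ 3, starts repeating the rumor.
Round 4 — checking thresholds:
  Ana: 1 of 3 neighbours < 3, holds.
  Ben: 4 of 4 neighbours ≥ 3, starts repeating the rumor.
  Hana: 1 of 2 neighbours < 2, holds.
  Kai: 1 of 2 neighbours < 2, holds.
Round 5 — no new spreads; cascade stops.

6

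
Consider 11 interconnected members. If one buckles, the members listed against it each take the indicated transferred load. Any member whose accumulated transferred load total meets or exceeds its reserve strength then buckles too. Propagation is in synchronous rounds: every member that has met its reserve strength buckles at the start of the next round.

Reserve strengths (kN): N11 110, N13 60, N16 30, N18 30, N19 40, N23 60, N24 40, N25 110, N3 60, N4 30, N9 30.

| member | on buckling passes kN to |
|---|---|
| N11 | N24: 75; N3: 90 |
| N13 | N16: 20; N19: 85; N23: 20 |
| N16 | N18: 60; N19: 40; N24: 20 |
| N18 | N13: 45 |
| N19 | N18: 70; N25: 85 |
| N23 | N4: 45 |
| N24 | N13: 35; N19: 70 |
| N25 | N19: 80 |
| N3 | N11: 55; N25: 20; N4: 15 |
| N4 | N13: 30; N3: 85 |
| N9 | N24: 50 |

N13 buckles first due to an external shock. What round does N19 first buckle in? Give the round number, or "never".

Round 1 — N13 buckles (initial).
  N16: +20 → 20 < 30
  N19: +85 → 85 ≥ 40
  N23: +20 → 20 < 60
Round 2 — N19 buckles.
  N18: +70 → 70 ≥ 30
  N25: +85 → 85 < 110
Round 3 — N18 buckles.
No further bucklings.

2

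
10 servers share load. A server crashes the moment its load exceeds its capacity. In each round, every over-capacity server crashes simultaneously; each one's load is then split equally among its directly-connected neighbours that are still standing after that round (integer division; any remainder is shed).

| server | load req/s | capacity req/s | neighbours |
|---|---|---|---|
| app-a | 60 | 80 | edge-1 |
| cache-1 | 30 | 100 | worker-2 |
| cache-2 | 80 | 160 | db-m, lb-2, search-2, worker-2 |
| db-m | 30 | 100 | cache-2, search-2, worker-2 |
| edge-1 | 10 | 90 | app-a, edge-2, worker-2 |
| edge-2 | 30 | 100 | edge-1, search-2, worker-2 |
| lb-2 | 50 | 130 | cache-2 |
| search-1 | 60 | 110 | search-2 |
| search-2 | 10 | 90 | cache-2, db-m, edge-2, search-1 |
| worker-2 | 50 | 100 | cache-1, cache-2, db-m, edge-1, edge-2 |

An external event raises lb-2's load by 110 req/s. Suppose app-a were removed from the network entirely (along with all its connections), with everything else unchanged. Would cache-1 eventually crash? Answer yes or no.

no

With app-a removed:
Round 1 — lb-2 at 160 > 130. lb-2 crashes.
  lb-2 sheds 160 req/s to cache-2: 160 each.
    cache-2: 80+160 = 240 > 160
Round 2 — cache-2 crashes.
  cache-2 sheds 240 req/s to db-m, search-2, worker-2: 80 each.
    db-m: 30+80 = 110 > 100
    search-2: 10+80 = 90 ≤ 90
    worker-2: 50+80 = 130 > 100
Round 3 — db-m, worker-2 crash.
  db-m sheds 110 req/s to search-2: 110 each.
    search-2: 90+110 = 200 > 90
  worker-2 sheds 130 req/s to cache-1, edge-1, edge-2: 43 each (1 lost).
    cache-1: 30+43 = 73 ≤ 100
    edge-1: 10+43 = 53 ≤ 90
    edge-2: 30+43 = 73 ≤ 100
Round 4 — search-2 crashes.
  search-2 sheds 200 req/s to edge-2, search-1: 100 each.
    edge-2: 73+100 = 173 > 100
    search-1: 60+100 = 160 > 110
Round 5 — edge-2, search-1 crash.
  edge-2 sheds 173 req/s to edge-1: 173 each.
    edge-1: 53+173 = 226 > 90
  search-1 sheds 160 req/s: no online neighbours, lost.
Round 6 — edge-1 crashes.
  edge-1 sheds 226 req/s: no online neighbours, lost.
No further crashes.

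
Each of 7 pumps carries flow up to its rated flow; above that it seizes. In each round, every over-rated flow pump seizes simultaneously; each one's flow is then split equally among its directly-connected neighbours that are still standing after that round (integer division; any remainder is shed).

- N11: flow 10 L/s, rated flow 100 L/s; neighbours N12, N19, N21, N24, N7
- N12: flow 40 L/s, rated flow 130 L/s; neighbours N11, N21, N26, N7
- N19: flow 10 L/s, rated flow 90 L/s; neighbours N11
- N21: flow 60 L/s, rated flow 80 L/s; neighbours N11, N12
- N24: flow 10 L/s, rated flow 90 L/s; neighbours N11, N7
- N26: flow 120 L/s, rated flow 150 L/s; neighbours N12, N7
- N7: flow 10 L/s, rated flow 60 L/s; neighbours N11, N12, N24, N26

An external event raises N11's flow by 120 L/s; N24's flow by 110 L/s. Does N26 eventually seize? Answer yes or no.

yes

Round 1 — N11 at 130 > 100; N24 at 120 > 90. N11, N24 seize.
  N11 sheds 130 L/s to N12, N19, N21, N7: 32 each (2 lost).
    N12: 40+32 = 72 ≤ 130
    N19: 10+32 = 42 ≤ 90
    N21: 60+32 = 92 > 80
    N7: 10+32 = 42 ≤ 60
  N24 sheds 120 L/s to N7: 120 each.
    N7: 42+120 = 162 > 60
Round 2 — N21, N7 seize.
  N21 sheds 92 L/s to N12: 92 each.
    N12: 72+92 = 164 > 130
  N7 sheds 162 L/s to N12, N26: 81 each.
    N12: 164+81 = 245 > 130
    N26: 120+81 = 201 > 150
Round 3 — N12, N26 seize.
  N12 sheds 245 L/s: no online neighbours, lost.
  N26 sheds 201 L/s: no online neighbours, lost.
No further seizures.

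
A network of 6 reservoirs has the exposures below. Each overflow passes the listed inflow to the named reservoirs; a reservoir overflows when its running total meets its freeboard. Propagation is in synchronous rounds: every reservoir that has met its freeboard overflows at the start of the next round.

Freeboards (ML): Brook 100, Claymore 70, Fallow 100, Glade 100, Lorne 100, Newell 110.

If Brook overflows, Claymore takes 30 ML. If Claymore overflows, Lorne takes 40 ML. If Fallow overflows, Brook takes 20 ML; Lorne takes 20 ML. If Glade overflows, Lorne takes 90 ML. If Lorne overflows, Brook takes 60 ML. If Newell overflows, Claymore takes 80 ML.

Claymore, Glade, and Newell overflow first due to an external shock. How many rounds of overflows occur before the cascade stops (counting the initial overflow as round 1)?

2

Round 1 — Claymore, Glade, Newell overflow (initial).
  Lorne: +40+90 → 130 ≥ 100
Round 2 — Lorne overflows.
  Brook: +60 → 60 < 100
No further overflows.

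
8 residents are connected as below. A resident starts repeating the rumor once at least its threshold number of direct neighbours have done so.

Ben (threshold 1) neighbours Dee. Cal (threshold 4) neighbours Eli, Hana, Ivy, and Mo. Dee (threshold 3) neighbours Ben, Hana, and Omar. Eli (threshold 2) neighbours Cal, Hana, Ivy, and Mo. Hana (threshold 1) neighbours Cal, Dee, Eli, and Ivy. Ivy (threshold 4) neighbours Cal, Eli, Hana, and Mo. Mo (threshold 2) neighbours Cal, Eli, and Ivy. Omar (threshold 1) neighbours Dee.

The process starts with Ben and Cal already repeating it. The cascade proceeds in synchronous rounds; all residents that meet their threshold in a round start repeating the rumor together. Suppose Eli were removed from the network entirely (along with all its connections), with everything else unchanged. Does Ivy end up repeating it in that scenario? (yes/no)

With Eli removed:
Round 1 — Ben, Cal start repeating the rumor (initial).
Round 2 — checking thresholds:
  Dee: 1 of 3 neighbours < 3, holds.
  Hana: 1 of 3 neighbours ≥ 1, starts repeating the rumor.
  Ivy: 1 of 3 neighbours < 4, holds.
  Mo: 1 of 2 neighbours < 2, holds.
Round 3 — no new spreads; cascade stops.

no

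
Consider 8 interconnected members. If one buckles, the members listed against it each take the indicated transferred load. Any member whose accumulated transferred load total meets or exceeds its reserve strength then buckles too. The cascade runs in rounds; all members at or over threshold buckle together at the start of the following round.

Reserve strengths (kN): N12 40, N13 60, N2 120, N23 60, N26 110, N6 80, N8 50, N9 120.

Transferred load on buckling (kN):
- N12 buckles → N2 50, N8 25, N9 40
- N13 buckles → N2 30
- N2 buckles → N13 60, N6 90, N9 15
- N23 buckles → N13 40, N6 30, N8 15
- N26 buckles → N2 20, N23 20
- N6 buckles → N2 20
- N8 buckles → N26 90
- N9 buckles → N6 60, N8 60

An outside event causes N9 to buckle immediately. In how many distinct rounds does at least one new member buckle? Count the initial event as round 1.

Round 1 — N9 buckles (initial).
  N6: +60 → 60 < 80
  N8: +60 → 60 ≥ 50
Round 2 — N8 buckles.
  N26: +90 → 90 < 110
No further bucklings.

2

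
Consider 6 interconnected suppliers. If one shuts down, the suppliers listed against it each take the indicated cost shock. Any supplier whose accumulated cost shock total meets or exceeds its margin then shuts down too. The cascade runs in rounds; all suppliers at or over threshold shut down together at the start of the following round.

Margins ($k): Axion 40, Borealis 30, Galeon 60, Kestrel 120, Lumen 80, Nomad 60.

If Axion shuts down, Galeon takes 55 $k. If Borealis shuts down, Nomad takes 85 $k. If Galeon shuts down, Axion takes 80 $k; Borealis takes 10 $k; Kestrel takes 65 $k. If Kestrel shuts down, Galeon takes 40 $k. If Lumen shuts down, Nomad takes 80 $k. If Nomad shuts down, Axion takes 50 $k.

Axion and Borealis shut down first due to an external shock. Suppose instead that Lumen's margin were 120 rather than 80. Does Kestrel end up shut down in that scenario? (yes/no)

no

With Lumen's margin at 120:
Round 1 — Axion, Borealis shut down (initial).
  Galeon: +55 → 55 < 60
  Nomad: +85 → 85 ≥ 60
Round 2 — Nomad shuts down.
No further shutdowns.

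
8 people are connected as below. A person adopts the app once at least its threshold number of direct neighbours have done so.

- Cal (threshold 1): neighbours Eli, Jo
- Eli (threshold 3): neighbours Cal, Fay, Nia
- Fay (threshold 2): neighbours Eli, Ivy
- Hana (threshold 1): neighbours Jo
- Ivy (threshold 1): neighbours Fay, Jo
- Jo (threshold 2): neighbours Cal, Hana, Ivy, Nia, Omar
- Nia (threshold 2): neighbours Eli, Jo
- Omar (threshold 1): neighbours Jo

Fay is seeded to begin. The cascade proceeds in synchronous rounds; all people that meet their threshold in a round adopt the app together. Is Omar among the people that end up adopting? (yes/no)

no

Round 1 — Fay adopts the app (initial).
Round 2 — checking thresholds:
  Eli: 1 of 3 neighbours < 3, below threshold.
  Ivy: 1 of 2 neighbours ≥ 1, adopts the app.
Round 3 — no new adoptions; cascade stops.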